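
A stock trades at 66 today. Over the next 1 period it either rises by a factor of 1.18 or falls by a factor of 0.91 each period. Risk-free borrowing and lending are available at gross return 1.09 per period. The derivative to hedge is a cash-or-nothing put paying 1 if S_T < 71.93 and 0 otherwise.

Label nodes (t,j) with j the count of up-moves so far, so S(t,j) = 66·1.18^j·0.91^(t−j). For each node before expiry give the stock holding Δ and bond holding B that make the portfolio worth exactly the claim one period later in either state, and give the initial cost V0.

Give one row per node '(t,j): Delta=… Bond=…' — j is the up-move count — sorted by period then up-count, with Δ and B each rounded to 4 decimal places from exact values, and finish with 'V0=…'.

No-arbitrage ⇒ martingale measure with p* = (R−d)/(u−d) = 0.6667.
At expiry t=1: V(1,0)=1.0000, V(1,1)=0.0000
(0,0): S=66.0000. Δ = (V_up−V_dn)/(S_up−S_dn) = (0.0000−1.0000)/(77.8800−60.0600) = -0.0561. V = [p*·0.0000 + (1−p*)·1.0000]/1.09 = 0.3058. B = V − Δ·S = 4.0095.
Root portfolio cost Δ·66+B reproduces V0=0.3058.

(0,0): Delta=-0.0561 Bond=4.0095
V0=0.3058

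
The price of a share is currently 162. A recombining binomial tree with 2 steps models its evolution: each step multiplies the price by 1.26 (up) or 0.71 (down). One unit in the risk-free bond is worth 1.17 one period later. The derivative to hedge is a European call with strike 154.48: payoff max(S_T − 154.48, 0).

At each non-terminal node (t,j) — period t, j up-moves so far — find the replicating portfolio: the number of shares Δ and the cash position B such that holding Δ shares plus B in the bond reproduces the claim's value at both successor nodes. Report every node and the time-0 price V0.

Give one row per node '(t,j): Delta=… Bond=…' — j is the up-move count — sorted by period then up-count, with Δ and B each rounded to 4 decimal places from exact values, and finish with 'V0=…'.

Risk-neutral probability p* = (R−d)/(u−d) = (1.17−0.71)/(1.26−0.71) = 0.8364.
At expiry t=2: V(2,0)=0.0000, V(2,1)=0.0000, V(2,2)=102.7112
Node (1,0) S=115.0200: V=(p*·0.0000+(1−p*)·0.0000)/1.17=0.0000; Δ=(0.0000−0.0000)/(144.9252−81.6642)=0.0000; B=V−Δ·S=0.0000
Node (1,1) S=204.1200: V=(p*·102.7112+(1−p*)·0.0000)/1.17=73.4221; Δ=(102.7112−0.0000)/(257.1912−144.9252)=0.9149; B=V−Δ·S=-113.3255
Node (0,0) S=162.0000: V=(p*·73.4221+(1−p*)·0.0000)/1.17=52.4851; Δ=(73.4221−0.0000)/(204.1200−115.0200)=0.8240; B=V−Δ·S=-81.0097
Root portfolio cost Δ·162+B reproduces V0=52.4851.

(0,0): Delta=0.8240 Bond=-81.0097
(1,0): Delta=0.0000 Bond=0.0000
(1,1): Delta=0.9149 Bond=-113.3255
V0=52.4851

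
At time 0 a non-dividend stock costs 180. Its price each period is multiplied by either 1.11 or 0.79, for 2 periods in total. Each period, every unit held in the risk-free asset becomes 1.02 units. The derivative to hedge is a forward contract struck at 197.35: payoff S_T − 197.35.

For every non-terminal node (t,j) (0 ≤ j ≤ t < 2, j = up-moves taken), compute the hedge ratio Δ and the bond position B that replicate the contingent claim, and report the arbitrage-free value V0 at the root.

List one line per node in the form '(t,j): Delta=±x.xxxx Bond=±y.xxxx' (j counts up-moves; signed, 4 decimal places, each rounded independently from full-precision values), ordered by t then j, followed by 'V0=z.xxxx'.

Since d<R<u, set p* = (R−d)/(u−d) = 0.7187; price each node as the discounted p*-expectation of its children.
Terminal payoffs: V(2,0)=-85.0120, V(2,1)=-39.5080, V(2,2)=24.4280
  t=1,j=0: stock 142.2000 → up 157.8420 (V=-39.5080), down 112.3380 (V=-85.0120). Price -51.2804; hedge Δ=1.0000, bond B=-193.4804.
  t=1,j=1: stock 199.8000 → up 221.7780 (V=24.4280), down 157.8420 (V=-39.5080). Price 6.3196; hedge Δ=1.0000, bond B=-193.4804.
  t=0,j=0: stock 180.0000 → up 199.8000 (V=6.3196), down 142.2000 (V=-51.2804). Price -9.6867; hedge Δ=1.0000, bond B=-189.6867.
Each (Δ,B) replicates both successor values, so the strategy is self-financing and V0 is arbitrage-free.

(0,0): Delta=1.0000 Bond=-189.6867
(1,0): Delta=1.0000 Bond=-193.4804
(1,1): Delta=1.0000 Bond=-193.4804
V0=-9.6867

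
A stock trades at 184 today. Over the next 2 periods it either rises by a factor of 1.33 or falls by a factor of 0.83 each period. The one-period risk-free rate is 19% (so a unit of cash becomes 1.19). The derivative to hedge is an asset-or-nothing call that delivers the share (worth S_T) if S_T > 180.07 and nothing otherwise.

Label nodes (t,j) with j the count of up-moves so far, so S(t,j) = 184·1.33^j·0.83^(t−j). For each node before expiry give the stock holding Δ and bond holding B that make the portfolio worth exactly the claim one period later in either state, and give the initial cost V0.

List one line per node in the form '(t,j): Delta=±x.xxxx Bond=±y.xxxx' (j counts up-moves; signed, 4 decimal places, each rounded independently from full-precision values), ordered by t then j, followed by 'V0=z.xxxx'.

Risk-neutral probability p* = (R−d)/(u−d) = (1.19−0.83)/(1.33−0.83) = 0.7200.
Terminal values V(2,·): V(2,0)=0.0000, V(2,1)=203.1176, V(2,2)=325.4776
Node (1,0) S=152.7200: V=(p*·203.1176+(1−p*)·0.0000)/1.19=122.8947; Δ=(203.1176−0.0000)/(203.1176−126.7576)=2.6600; B=V−Δ·S=-283.3405
Node (1,1) S=244.7200: V=(p*·325.4776+(1−p*)·203.1176)/1.19=244.7200; Δ=(325.4776−203.1176)/(325.4776−203.1176)=1.0000; B=V−Δ·S=0.0000
Node (0,0) S=184.0000: V=(p*·244.7200+(1−p*)·122.8947)/1.19=176.9823; Δ=(244.7200−122.8947)/(244.7200−152.7200)=1.3242; B=V−Δ·S=-66.6684
The time-0 hedge costs 176.9823, which is the no-arbitrage price.

(0,0): Delta=1.3242 Bond=-66.6684
(1,0): Delta=2.6600 Bond=-283.3405
(1,1): Delta=1.0000 Bond=0.0000
V0=176.9823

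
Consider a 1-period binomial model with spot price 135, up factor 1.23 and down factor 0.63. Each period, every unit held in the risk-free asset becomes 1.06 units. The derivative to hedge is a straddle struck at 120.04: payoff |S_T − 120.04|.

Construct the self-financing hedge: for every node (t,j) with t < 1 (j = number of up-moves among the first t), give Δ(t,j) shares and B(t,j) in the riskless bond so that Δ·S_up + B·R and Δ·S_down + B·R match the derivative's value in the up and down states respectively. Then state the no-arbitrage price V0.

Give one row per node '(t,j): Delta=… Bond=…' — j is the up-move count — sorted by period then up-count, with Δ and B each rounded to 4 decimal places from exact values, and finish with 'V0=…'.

(0,0): Delta=0.1360 Bond=22.0934
V0=40.4601

The replicating-portfolio and risk-neutral prices coincide; use p* = (1.06−0.63)/(1.23−0.63) = 0.7167 for the latter.
At expiry t=1: V(1,0)=34.9900, V(1,1)=46.0100
Node (0,0) S=135.0000: V=(p*·46.0100+(1−p*)·34.9900)/1.06=40.4601; Δ=(46.0100−34.9900)/(166.0500−85.0500)=0.1360; B=V−Δ·S=22.0934
Self-financing check: at every node Δ·S+B equals the discounted successor values.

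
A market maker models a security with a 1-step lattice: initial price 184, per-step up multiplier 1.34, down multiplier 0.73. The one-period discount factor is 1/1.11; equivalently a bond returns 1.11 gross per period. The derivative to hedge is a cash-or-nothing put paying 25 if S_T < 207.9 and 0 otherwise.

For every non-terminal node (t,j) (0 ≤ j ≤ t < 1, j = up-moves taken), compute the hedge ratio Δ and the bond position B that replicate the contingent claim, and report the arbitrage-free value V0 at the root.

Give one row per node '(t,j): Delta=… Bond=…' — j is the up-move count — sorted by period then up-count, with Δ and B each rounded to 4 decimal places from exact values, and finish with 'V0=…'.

Under the risk-neutral measure, an up-move has probability p* = (R−d)/(u−d) = 0.6230 and values discount at R = 1.11.
Payoff layer (t=1): V(1,0)=25.0000, V(1,1)=0.0000
  t=0,j=0: stock 184.0000 → up 246.5600 (V=0.0000), down 134.3200 (V=25.0000). Price 8.4921; hedge Δ=-0.2227, bond B=49.4757.
Self-financing check: at every node Δ·S+B equals the discounted successor values.

(0,0): Delta=-0.2227 Bond=49.4757
V0=8.4921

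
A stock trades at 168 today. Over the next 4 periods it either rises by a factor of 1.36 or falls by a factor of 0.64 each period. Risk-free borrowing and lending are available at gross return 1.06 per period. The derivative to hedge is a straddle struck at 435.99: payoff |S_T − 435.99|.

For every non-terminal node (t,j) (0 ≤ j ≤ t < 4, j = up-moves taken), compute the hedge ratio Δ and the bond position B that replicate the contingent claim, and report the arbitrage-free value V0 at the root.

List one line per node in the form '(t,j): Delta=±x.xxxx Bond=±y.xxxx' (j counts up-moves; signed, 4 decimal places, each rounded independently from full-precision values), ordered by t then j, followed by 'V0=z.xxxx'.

Under the risk-neutral measure, an up-move has probability p* = (R−d)/(u−d) = 0.5833 and values discount at R = 1.06.
Payoff layer (t=4): V(4,0)=407.8043, V(4,1)=376.0953, V(4,2)=308.7138, V(4,3)=165.5282, V(4,4)=138.7414
  t=3,j=0: stock 44.0402 → up 59.8947 (V=376.0953), down 28.1857 (V=407.8043). Price 367.2711; hedge Δ=-1.0000, bond B=411.3113.
  t=3,j=1: stock 93.5854 → up 127.2762 (V=308.7138), down 59.8947 (V=376.0953). Price 317.7259; hedge Δ=-1.0000, bond B=411.3113.
  t=3,j=2: stock 198.8690 → up 270.4618 (V=165.5282), down 127.2762 (V=308.7138). Price 212.4423; hedge Δ=-1.0000, bond B=411.3113.
  t=3,j=3: stock 422.5966 → up 574.7314 (V=138.7414), down 270.4618 (V=165.5282). Price 141.4175; hedge Δ=-0.0880, bond B=178.6214.
  t=2,j=0: stock 68.8128 → up 93.5854 (V=317.7259), down 44.0402 (V=367.2711). Price 319.2167; hedge Δ=-1.0000, bond B=388.0295.
  t=2,j=1: stock 146.2272 → up 198.8690 (V=212.4423), down 93.5854 (V=317.7259). Price 241.8023; hedge Δ=-1.0000, bond B=388.0295.
  t=2,j=2: stock 310.7328 → up 422.5966 (V=141.4175), down 198.8690 (V=212.4423). Price 161.3313; hedge Δ=-0.3175, bond B=259.9769.
  t=1,j=0: stock 107.5200 → up 146.2272 (V=241.8023), down 68.8128 (V=319.2167). Price 258.5456; hedge Δ=-1.0000, bond B=366.0656.
  t=1,j=1: stock 228.4800 → up 310.7328 (V=161.3313), down 146.2272 (V=241.8023). Price 183.8310; hedge Δ=-0.4892, bond B=295.5964.
  t=0,j=0: stock 168.0000 → up 228.4800 (V=183.8310), down 107.5200 (V=258.5456). Price 202.7944; hedge Δ=-0.6177, bond B=306.5647.
Check: Δ(0,0)·S0 + B(0,0) = 202.7944 = V0.

(0,0): Delta=-0.6177 Bond=306.5647
(1,0): Delta=-1.0000 Bond=366.0656
(1,1): Delta=-0.4892 Bond=295.5964
(2,0): Delta=-1.0000 Bond=388.0295
(2,1): Delta=-1.0000 Bond=388.0295
(2,2): Delta=-0.3175 Bond=259.9769
(3,0): Delta=-1.0000 Bond=411.3113
(3,1): Delta=-1.0000 Bond=411.3113
(3,2): Delta=-1.0000 Bond=411.3113
(3,3): Delta=-0.0880 Bond=178.6214
V0=202.7944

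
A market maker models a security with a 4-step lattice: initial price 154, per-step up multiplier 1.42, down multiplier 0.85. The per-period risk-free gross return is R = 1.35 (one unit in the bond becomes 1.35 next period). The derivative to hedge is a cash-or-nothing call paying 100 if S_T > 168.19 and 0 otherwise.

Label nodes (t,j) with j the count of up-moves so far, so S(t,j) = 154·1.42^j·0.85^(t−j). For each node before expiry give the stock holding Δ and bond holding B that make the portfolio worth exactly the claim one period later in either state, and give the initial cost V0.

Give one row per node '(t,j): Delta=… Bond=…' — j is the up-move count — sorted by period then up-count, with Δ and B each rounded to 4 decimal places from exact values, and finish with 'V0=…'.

Under the risk-neutral measure, an up-move has probability p* = (R−d)/(u−d) = 0.8772 and values discount at R = 1.35.
At expiry t=4: V(4,0)=0.0000, V(4,1)=0.0000, V(4,2)=100.0000, V(4,3)=100.0000, V(4,4)=100.0000
  t=3,j=0: stock 94.5752 → up 134.2969 (V=0.0000), down 80.3890 (V=0.0000). Price 0.0000; hedge Δ=0.0000, bond B=0.0000.
  t=3,j=1: stock 157.9963 → up 224.3547 (V=100.0000), down 134.2969 (V=0.0000). Price 64.9773; hedge Δ=1.1104, bond B=-110.4613.
  t=3,j=2: stock 263.9468 → up 374.8044 (V=100.0000), down 224.3547 (V=100.0000). Price 74.0741; hedge Δ=0.0000, bond B=74.0741.
  t=3,j=3: stock 440.9464 → up 626.1438 (V=100.0000), down 374.8044 (V=100.0000). Price 74.0741; hedge Δ=0.0000, bond B=74.0741.
  t=2,j=0: stock 111.2650 → up 157.9963 (V=64.9773), down 94.5752 (V=0.0000). Price 42.2204; hedge Δ=1.0245, bond B=-71.7747.
  t=2,j=1: stock 185.8780 → up 263.9468 (V=74.0741), down 157.9963 (V=64.9773). Price 54.0422; hedge Δ=0.0859, bond B=38.0828.
  t=2,j=2: stock 310.5256 → up 440.9464 (V=74.0741), down 263.9468 (V=74.0741). Price 54.8697; hedge Δ=0.0000, bond B=54.8697.
  t=1,j=0: stock 130.9000 → up 185.8780 (V=54.0422), down 111.2650 (V=42.2204). Price 38.9558; hedge Δ=0.1584, bond B=18.2160.
  t=1,j=1: stock 218.6800 → up 310.5256 (V=54.8697), down 185.8780 (V=54.0422). Price 40.5689; hedge Δ=0.0066, bond B=39.1171.
  t=0,j=0: stock 154.0000 → up 218.6800 (V=40.5689), down 130.9000 (V=38.9558). Price 29.9043; hedge Δ=0.0184, bond B=27.0743.
The time-0 hedge costs 29.9043, which is the no-arbitrage price.

(0,0): Delta=0.0184 Bond=27.0743
(1,0): Delta=0.1584 Bond=18.2160
(1,1): Delta=0.0066 Bond=39.1171
(2,0): Delta=1.0245 Bond=-71.7747
(2,1): Delta=0.0859 Bond=38.0828
(2,2): Delta=0.0000 Bond=54.8697
(3,0): Delta=0.0000 Bond=0.0000
(3,1): Delta=1.1104 Bond=-110.4613
(3,2): Delta=0.0000 Bond=74.0741
(3,3): Delta=0.0000 Bond=74.0741
V0=29.9043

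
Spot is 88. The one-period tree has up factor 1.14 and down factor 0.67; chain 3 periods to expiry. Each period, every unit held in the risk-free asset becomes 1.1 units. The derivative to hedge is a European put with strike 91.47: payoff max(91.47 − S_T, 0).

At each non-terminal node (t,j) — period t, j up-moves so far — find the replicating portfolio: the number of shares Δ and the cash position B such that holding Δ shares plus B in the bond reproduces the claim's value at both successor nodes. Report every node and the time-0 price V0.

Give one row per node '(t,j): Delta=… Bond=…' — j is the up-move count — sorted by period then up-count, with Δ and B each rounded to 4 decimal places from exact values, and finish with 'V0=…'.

The replicating-portfolio and risk-neutral prices coincide; use p* = (1.1−0.67)/(1.14−0.67) = 0.9149 for the latter.
At expiry t=3: V(3,0)=65.0029, V(3,1)=46.4364, V(3,2)=14.8456, V(3,3)=0.0000
  t=2,j=0: stock 39.5032 → up 45.0336 (V=46.4364), down 26.4671 (V=65.0029). Price 43.6513; hedge Δ=-1.0000, bond B=83.1545.
  t=2,j=1: stock 67.2144 → up 76.6244 (V=14.8456), down 45.0336 (V=46.4364). Price 15.9401; hedge Δ=-1.0000, bond B=83.1545.
  t=2,j=2: stock 114.3648 → up 130.3759 (V=0.0000), down 76.6244 (V=14.8456). Price 1.1486; hedge Δ=-0.2762, bond B=32.7349.
  t=1,j=0: stock 58.9600 → up 67.2144 (V=15.9401), down 39.5032 (V=43.6513). Price 16.6350; hedge Δ=-1.0000, bond B=75.5950.
  t=1,j=1: stock 100.3200 → up 114.3648 (V=1.1486), down 67.2144 (V=15.9401). Price 2.1886; hedge Δ=-0.3137, bond B=33.6600.
  t=0,j=0: stock 88.0000 → up 100.3200 (V=2.1886), down 58.9600 (V=16.6350). Price 3.1073; hedge Δ=-0.3493, bond B=33.8445.
Root portfolio cost Δ·88+B reproduces V0=3.1073.

(0,0): Delta=-0.3493 Bond=33.8445
(1,0): Delta=-1.0000 Bond=75.5950
(1,1): Delta=-0.3137 Bond=33.6600
(2,0): Delta=-1.0000 Bond=83.1545
(2,1): Delta=-1.0000 Bond=83.1545
(2,2): Delta=-0.2762 Bond=32.7349
V0=3.1073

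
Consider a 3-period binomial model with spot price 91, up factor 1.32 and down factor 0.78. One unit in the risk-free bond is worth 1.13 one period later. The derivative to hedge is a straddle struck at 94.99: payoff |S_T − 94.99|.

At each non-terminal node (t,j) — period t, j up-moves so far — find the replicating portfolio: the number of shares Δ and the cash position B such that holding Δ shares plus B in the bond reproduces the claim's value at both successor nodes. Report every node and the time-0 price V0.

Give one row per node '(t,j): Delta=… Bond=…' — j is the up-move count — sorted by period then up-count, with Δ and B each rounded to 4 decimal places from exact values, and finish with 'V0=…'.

(0,0): Delta=0.5635 Bond=-15.6747
(1,0): Delta=-0.1415 Bond=32.3270
(1,1): Delta=0.7897 Bond=-44.8766
(2,0): Delta=-1.0000 Bond=84.0619
(2,1): Delta=0.1339 Bond=10.7262
(2,2): Delta=1.0000 Bond=-84.0619
V0=35.6053

Since d<R<u, set p* = (R−d)/(u−d) = 0.6481; price each node as the discounted p*-expectation of its children.
Terminal payoffs: V(3,0)=51.8058, V(3,1)=21.9090, V(3,2)=28.6856, V(3,3)=114.3071
  t=2,j=0: stock 55.3644 → up 73.0810 (V=21.9090), down 43.1842 (V=51.8058). Price 28.6975; hedge Δ=-1.0000, bond B=84.0619.
  t=2,j=1: stock 93.6936 → up 123.6756 (V=28.6856), down 73.0810 (V=21.9090). Price 23.2754; hedge Δ=0.1339, bond B=10.7262.
  t=2,j=2: stock 158.5584 → up 209.2971 (V=114.3071), down 123.6756 (V=28.6856). Price 74.4965; hedge Δ=1.0000, bond B=-84.0619.
  t=1,j=0: stock 70.9800 → up 93.6936 (V=23.2754), down 55.3644 (V=28.6975). Price 22.2860; hedge Δ=-0.1415, bond B=32.3270.
  t=1,j=1: stock 120.1200 → up 158.5584 (V=74.4965), down 93.6936 (V=23.2754). Price 49.9772; hedge Δ=0.7897, bond B=-44.8766.
  t=0,j=0: stock 91.0000 → up 120.1200 (V=49.9772), down 70.9800 (V=22.2860). Price 35.6053; hedge Δ=0.5635, bond B=-15.6747.
Check: Δ(0,0)·S0 + B(0,0) = 35.6053 = V0.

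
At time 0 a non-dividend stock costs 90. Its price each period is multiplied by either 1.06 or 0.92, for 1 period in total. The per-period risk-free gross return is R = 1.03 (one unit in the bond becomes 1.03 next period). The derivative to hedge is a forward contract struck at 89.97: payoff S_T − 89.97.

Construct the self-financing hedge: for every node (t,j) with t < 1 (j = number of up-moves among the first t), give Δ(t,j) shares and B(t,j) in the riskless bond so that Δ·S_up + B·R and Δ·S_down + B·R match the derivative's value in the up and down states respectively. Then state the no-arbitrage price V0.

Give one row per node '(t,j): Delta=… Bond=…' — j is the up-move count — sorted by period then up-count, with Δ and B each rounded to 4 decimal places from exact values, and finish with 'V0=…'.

(0,0): Delta=1.0000 Bond=-87.3495
V0=2.6505

Since d<R<u, set p* = (R−d)/(u−d) = 0.7857; price each node as the discounted p*-expectation of its children.
Terminal values V(1,·): V(1,0)=-7.1700, V(1,1)=5.4300
(0,0): S=90.0000. Δ = (V_up−V_dn)/(S_up−S_dn) = (5.4300−-7.1700)/(95.4000−82.8000) = 1.0000. V = [p*·5.4300 + (1−p*)·-7.1700]/1.03 = 2.6505. B = V − Δ·S = -87.3495.
Check: Δ(0,0)·S0 + B(0,0) = 2.6505 = V0.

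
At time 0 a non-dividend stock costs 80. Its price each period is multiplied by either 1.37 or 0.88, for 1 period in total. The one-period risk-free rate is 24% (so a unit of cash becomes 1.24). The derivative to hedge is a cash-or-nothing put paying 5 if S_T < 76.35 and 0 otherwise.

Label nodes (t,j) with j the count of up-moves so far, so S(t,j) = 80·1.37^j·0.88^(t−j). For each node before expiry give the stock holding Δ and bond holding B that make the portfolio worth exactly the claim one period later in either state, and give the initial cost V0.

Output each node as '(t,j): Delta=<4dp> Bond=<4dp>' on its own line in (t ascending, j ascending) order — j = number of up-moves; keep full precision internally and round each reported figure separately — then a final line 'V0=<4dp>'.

(0,0): Delta=-0.1276 Bond=11.2739
V0=1.0698

No-arbitrage ⇒ martingale measure with p* = (R−d)/(u−d) = 0.7347.
Terminal values V(1,·): V(1,0)=5.0000, V(1,1)=0.0000
  t=0,j=0: stock 80.0000 → up 109.6000 (V=0.0000), down 70.4000 (V=5.0000). Price 1.0698; hedge Δ=-0.1276, bond B=11.2739.
Each (Δ,B) replicates both successor values, so the strategy is self-financing and V0 is arbitrage-free.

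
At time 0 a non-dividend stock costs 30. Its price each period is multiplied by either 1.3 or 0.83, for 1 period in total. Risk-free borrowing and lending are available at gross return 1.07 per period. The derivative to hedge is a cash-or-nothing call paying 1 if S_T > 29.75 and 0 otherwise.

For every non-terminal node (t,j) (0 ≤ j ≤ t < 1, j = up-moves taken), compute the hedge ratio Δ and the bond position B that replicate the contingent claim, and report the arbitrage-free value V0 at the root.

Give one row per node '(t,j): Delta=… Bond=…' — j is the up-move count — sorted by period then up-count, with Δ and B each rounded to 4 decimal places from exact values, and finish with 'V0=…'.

No-arbitrage ⇒ martingale measure with p* = (R−d)/(u−d) = 0.5106.
Payoff layer (t=1): V(1,0)=0.0000, V(1,1)=1.0000
  t=0,j=0: stock 30.0000 → up 39.0000 (V=1.0000), down 24.9000 (V=0.0000). Price 0.4772; hedge Δ=0.0709, bond B=-1.6504.
The time-0 hedge costs 0.4772, which is the no-arbitrage price.

(0,0): Delta=0.0709 Bond=-1.6504
V0=0.4772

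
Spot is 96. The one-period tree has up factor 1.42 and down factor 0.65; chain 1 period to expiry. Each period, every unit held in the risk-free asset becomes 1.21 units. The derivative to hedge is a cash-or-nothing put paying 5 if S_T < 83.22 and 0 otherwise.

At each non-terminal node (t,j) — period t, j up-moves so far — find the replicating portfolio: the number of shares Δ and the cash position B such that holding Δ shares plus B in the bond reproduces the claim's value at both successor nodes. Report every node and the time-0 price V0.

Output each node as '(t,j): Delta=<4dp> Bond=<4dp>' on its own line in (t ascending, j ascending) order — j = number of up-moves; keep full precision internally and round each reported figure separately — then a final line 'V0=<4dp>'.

The replicating-portfolio and risk-neutral prices coincide; use p* = (1.21−0.65)/(1.42−0.65) = 0.7273 for the latter.
Terminal payoffs: V(1,0)=5.0000, V(1,1)=0.0000
(0,0): S=96.0000. Δ = (V_up−V_dn)/(S_up−S_dn) = (0.0000−5.0000)/(136.3200−62.4000) = -0.0676. V = [p*·0.0000 + (1−p*)·5.0000]/1.21 = 1.1270. B = V − Δ·S = 7.6205.
Root portfolio cost Δ·96+B reproduces V0=1.1270.

(0,0): Delta=-0.0676 Bond=7.6205
V0=1.1270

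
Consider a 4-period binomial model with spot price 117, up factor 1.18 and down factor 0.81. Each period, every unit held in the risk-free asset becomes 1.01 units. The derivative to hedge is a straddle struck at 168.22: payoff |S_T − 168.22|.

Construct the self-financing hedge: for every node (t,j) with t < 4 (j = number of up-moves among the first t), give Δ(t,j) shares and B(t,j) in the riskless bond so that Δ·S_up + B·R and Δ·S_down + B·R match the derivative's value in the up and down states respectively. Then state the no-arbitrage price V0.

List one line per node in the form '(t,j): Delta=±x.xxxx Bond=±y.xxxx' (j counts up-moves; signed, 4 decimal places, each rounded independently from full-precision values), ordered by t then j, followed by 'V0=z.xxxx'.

Since d<R<u, set p* = (R−d)/(u−d) = 0.5405; price each node as the discounted p*-expectation of its children.
Terminal values V(4,·): V(4,0)=117.8553, V(4,1)=94.8493, V(4,2)=61.3342, V(4,3)=12.5099, V(4,4)=58.6170
Node (3,0) S=62.1786: V=(p*·94.8493+(1−p*)·117.8553)/1.01=104.3759; Δ=(94.8493−117.8553)/(73.3707−50.3647)=-1.0000; B=V−Δ·S=166.5545
Node (3,1) S=90.5812: V=(p*·61.3342+(1−p*)·94.8493)/1.01=75.9733; Δ=(61.3342−94.8493)/(106.8858−73.3707)=-1.0000; B=V−Δ·S=166.5545
Node (3,2) S=131.9577: V=(p*·12.5099+(1−p*)·61.3342)/1.01=34.5967; Δ=(12.5099−61.3342)/(155.7101−106.8858)=-1.0000; B=V−Δ·S=166.5545
Node (3,3) S=192.2347: V=(p*·58.6170+(1−p*)·12.5099)/1.01=37.0620; Δ=(58.6170−12.5099)/(226.8370−155.7101)=0.6482; B=V−Δ·S=-87.5519
Node (2,0) S=76.7637: V=(p*·75.9733+(1−p*)·104.3759)/1.01=88.1417; Δ=(75.9733−104.3759)/(90.5812−62.1786)=-1.0000; B=V−Δ·S=164.9054
Node (2,1) S=111.8286: V=(p*·34.5967+(1−p*)·75.9733)/1.01=53.0768; Δ=(34.5967−75.9733)/(131.9577−90.5812)=-1.0000; B=V−Δ·S=164.9054
Node (2,2) S=162.9108: V=(p*·37.0620+(1−p*)·34.5967)/1.01=35.5736; Δ=(37.0620−34.5967)/(192.2347−131.9577)=0.0409; B=V−Δ·S=28.9106
Node (1,0) S=94.7700: V=(p*·53.0768+(1−p*)·88.1417)/1.01=68.5027; Δ=(53.0768−88.1417)/(111.8286−76.7637)=-1.0000; B=V−Δ·S=163.2727
Node (1,1) S=138.0600: V=(p*·35.5736+(1−p*)·53.0768)/1.01=43.1838; Δ=(35.5736−53.0768)/(162.9108−111.8286)=-0.3426; B=V−Δ·S=90.4898
Node (0,0) S=117.0000: V=(p*·43.1838+(1−p*)·68.5027)/1.01=54.2740; Δ=(43.1838−68.5027)/(138.0600−94.7700)=-0.5849; B=V−Δ·S=122.7035
The time-0 hedge costs 54.2740, which is the no-arbitrage price.

(0,0): Delta=-0.5849 Bond=122.7035
(1,0): Delta=-1.0000 Bond=163.2727
(1,1): Delta=-0.3426 Bond=90.4898
(2,0): Delta=-1.0000 Bond=164.9054
(2,1): Delta=-1.0000 Bond=164.9054
(2,2): Delta=0.0409 Bond=28.9106
(3,0): Delta=-1.0000 Bond=166.5545
(3,1): Delta=-1.0000 Bond=166.5545
(3,2): Delta=-1.0000 Bond=166.5545
(3,3): Delta=0.6482 Bond=-87.5519
V0=54.2740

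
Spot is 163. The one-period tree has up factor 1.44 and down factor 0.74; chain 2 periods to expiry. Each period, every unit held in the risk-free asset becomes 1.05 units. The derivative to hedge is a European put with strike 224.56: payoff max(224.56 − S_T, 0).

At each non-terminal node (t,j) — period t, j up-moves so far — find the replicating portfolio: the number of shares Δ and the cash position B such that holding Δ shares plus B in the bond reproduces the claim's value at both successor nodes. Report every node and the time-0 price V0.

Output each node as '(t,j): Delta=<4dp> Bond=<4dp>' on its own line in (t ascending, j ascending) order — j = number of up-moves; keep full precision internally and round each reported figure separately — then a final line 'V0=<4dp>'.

(0,0): Delta=-0.5807 Bond=155.5130
(1,0): Delta=-1.0000 Bond=213.8667
(1,1): Delta=-0.3096 Bond=99.6582
V0=60.8617

The replicating-portfolio and risk-neutral prices coincide; use p* = (1.05−0.74)/(1.44−0.74) = 0.4429 for the latter.
At expiry t=2: V(2,0)=135.3012, V(2,1)=50.8672, V(2,2)=0.0000
  t=1,j=0: stock 120.6200 → up 173.6928 (V=50.8672), down 89.2588 (V=135.3012). Price 93.2467; hedge Δ=-1.0000, bond B=213.8667.
  t=1,j=1: stock 234.7200 → up 337.9968 (V=0.0000), down 173.6928 (V=50.8672). Price 26.9908; hedge Δ=-0.3096, bond B=99.6582.
  t=0,j=0: stock 163.0000 → up 234.7200 (V=26.9908), down 120.6200 (V=93.2467). Price 60.8617; hedge Δ=-0.5807, bond B=155.5130.
Self-financing check: at every node Δ·S+B equals the discounted successor values.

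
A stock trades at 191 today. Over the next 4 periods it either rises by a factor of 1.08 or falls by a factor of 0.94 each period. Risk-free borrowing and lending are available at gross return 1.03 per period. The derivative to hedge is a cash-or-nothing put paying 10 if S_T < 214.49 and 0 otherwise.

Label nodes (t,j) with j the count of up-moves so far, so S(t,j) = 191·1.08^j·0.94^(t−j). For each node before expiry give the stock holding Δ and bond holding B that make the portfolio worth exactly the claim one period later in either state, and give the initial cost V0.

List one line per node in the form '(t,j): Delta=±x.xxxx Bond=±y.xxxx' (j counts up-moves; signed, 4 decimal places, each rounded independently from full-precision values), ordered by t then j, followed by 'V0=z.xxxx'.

Since d<R<u, set p* = (R−d)/(u−d) = 0.6429; price each node as the discounted p*-expectation of its children.
Terminal values V(4,·): V(4,0)=10.0000, V(4,1)=10.0000, V(4,2)=10.0000, V(4,3)=0.0000, V(4,4)=0.0000
Node (3,0) S=158.6415: V=(p*·10.0000+(1−p*)·10.0000)/1.03=9.7087; Δ=(10.0000−10.0000)/(171.3329−149.1231)=0.0000; B=V−Δ·S=9.7087
Node (3,1) S=182.2690: V=(p*·10.0000+(1−p*)·10.0000)/1.03=9.7087; Δ=(10.0000−10.0000)/(196.8505−171.3329)=0.0000; B=V−Δ·S=9.7087
Node (3,2) S=209.4155: V=(p*·0.0000+(1−p*)·10.0000)/1.03=3.4674; Δ=(0.0000−10.0000)/(226.1687−196.8505)=-0.3411; B=V−Δ·S=74.8960
Node (3,3) S=240.6050: V=(p*·0.0000+(1−p*)·0.0000)/1.03=0.0000; Δ=(0.0000−0.0000)/(259.8534−226.1687)=0.0000; B=V−Δ·S=0.0000
Node (2,0) S=168.7676: V=(p*·9.7087+(1−p*)·9.7087)/1.03=9.4260; Δ=(9.7087−9.7087)/(182.2690−158.6415)=0.0000; B=V−Δ·S=9.4260
Node (2,1) S=193.9032: V=(p*·3.4674+(1−p*)·9.7087)/1.03=5.5305; Δ=(3.4674−9.7087)/(209.4155−182.2690)=-0.2299; B=V−Δ·S=50.1115
Node (2,2) S=222.7824: V=(p*·0.0000+(1−p*)·3.4674)/1.03=1.2023; Δ=(0.0000−3.4674)/(240.6050−209.4155)=-0.1112; B=V−Δ·S=25.9695
Node (1,0) S=179.5400: V=(p*·5.5305+(1−p*)·9.4260)/1.03=6.7202; Δ=(5.5305−9.4260)/(193.9032−168.7676)=-0.1550; B=V−Δ·S=34.5446
Node (1,1) S=206.2800: V=(p*·1.2023+(1−p*)·5.5305)/1.03=2.6681; Δ=(1.2023−5.5305)/(222.7824−193.9032)=-0.1499; B=V−Δ·S=33.5841
Node (0,0) S=191.0000: V=(p*·2.6681+(1−p*)·6.7202)/1.03=3.9954; Δ=(2.6681−6.7202)/(206.2800−179.5400)=-0.1515; B=V−Δ·S=32.9390
Self-financing check: at every node Δ·S+B equals the discounted successor values.

(0,0): Delta=-0.1515 Bond=32.9390
(1,0): Delta=-0.1550 Bond=34.5446
(1,1): Delta=-0.1499 Bond=33.5841
(2,0): Delta=0.0000 Bond=9.4260
(2,1): Delta=-0.2299 Bond=50.1115
(2,2): Delta=-0.1112 Bond=25.9695
(3,0): Delta=0.0000 Bond=9.7087
(3,1): Delta=0.0000 Bond=9.7087
(3,2): Delta=-0.3411 Bond=74.8960
(3,3): Delta=0.0000 Bond=0.0000
V0=3.9954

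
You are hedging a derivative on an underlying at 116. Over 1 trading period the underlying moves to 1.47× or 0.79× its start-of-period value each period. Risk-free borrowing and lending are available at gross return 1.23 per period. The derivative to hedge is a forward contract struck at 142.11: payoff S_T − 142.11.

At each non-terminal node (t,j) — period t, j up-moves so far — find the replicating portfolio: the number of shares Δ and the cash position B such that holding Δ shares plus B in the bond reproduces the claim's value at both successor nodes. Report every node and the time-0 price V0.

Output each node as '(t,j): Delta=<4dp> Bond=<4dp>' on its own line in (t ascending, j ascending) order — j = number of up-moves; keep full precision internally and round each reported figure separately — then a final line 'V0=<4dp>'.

(0,0): Delta=1.0000 Bond=-115.5366
V0=0.4634

Since d<R<u, set p* = (R−d)/(u−d) = 0.6471; price each node as the discounted p*-expectation of its children.
Terminal values V(1,·): V(1,0)=-50.4700, V(1,1)=28.4100
  t=0,j=0: stock 116.0000 → up 170.5200 (V=28.4100), down 91.6400 (V=-50.4700). Price 0.4634; hedge Δ=1.0000, bond B=-115.5366.
Check: Δ(0,0)·S0 + B(0,0) = 0.4634 = V0.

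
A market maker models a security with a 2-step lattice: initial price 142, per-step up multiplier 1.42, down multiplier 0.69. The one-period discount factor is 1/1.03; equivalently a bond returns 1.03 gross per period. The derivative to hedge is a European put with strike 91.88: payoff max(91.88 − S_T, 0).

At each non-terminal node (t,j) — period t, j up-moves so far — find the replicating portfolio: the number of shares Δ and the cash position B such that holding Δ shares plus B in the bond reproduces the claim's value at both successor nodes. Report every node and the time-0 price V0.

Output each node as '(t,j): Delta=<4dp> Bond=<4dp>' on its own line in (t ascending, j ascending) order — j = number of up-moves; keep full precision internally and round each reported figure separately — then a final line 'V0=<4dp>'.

(0,0): Delta=-0.1215 Bond=23.7777
(1,0): Delta=-0.3394 Bond=45.8423
(1,1): Delta=0.0000 Bond=0.0000
V0=6.5305

Under the risk-neutral measure, an up-move has probability p* = (R−d)/(u−d) = 0.4658 and values discount at R = 1.03.
Terminal payoffs: V(2,0)=24.2738, V(2,1)=0.0000, V(2,2)=0.0000
(1,0): S=97.9800. Δ = (V_up−V_dn)/(S_up−S_dn) = (0.0000−24.2738)/(139.1316−67.6062) = -0.3394. V = [p*·0.0000 + (1−p*)·24.2738]/1.03 = 12.5905. B = V − Δ·S = 45.8423.
(1,1): S=201.6400. Δ = (V_up−V_dn)/(S_up−S_dn) = (0.0000−0.0000)/(286.3288−139.1316) = 0.0000. V = [p*·0.0000 + (1−p*)·0.0000]/1.03 = 0.0000. B = V − Δ·S = 0.0000.
(0,0): S=142.0000. Δ = (V_up−V_dn)/(S_up−S_dn) = (0.0000−12.5905)/(201.6400−97.9800) = -0.1215. V = [p*·0.0000 + (1−p*)·12.5905]/1.03 = 6.5305. B = V − Δ·S = 23.7777.
Check: Δ(0,0)·S0 + B(0,0) = 6.5305 = V0.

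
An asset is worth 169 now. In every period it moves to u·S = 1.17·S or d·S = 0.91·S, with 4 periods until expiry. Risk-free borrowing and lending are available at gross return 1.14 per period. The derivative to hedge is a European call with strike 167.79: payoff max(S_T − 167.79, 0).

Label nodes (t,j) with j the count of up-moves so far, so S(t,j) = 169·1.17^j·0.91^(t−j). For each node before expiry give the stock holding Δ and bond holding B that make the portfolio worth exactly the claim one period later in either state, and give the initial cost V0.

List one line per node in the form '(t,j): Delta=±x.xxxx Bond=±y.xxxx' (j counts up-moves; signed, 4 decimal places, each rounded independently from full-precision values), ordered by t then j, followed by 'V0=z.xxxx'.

(0,0): Delta=0.9890 Bond=-97.4240
(1,0): Delta=0.9177 Bond=-100.0970
(1,1): Delta=0.9963 Bond=-112.4938
(2,0): Delta=0.5073 Bond=-56.6676
(2,1): Delta=0.9594 Bond=-121.6032
(2,2): Delta=1.0000 Bond=-129.1090
(3,0): Delta=0.0000 Bond=0.0000
(3,1): Delta=0.5587 Bond=-73.0273
(3,2): Delta=1.0000 Bond=-147.1842
(3,3): Delta=1.0000 Bond=-147.1842
V0=69.7208

The replicating-portfolio and risk-neutral prices coincide; use p* = (1.14−0.91)/(1.17−0.91) = 0.8846 for the latter.
At expiry t=4: V(4,0)=0.0000, V(4,1)=0.0000, V(4,2)=23.7860, V(4,3)=78.5221, V(4,4)=148.8969
  t=3,j=0: stock 127.3535 → up 149.0036 (V=0.0000), down 115.8917 (V=0.0000). Price 0.0000; hedge Δ=0.0000, bond B=0.0000.
  t=3,j=1: stock 163.7402 → up 191.5760 (V=23.7860), down 149.0036 (V=0.0000). Price 18.4575; hedge Δ=0.5587, bond B=-73.0273.
  t=3,j=2: stock 210.5231 → up 246.3121 (V=78.5221), down 191.5760 (V=23.7860). Price 63.3389; hedge Δ=1.0000, bond B=-147.1842.
  t=3,j=3: stock 270.6726 → up 316.6869 (V=148.8969), down 246.3121 (V=78.5221). Price 123.4884; hedge Δ=1.0000, bond B=-147.1842.
  t=2,j=0: stock 139.9489 → up 163.7402 (V=18.4575), down 127.3535 (V=0.0000). Price 14.3226; hedge Δ=0.5073, bond B=-56.6676.
  t=2,j=1: stock 179.9343 → up 210.5231 (V=63.3389), down 163.7402 (V=18.4575). Price 51.0178; hedge Δ=0.9594, bond B=-121.6032.
  t=2,j=2: stock 231.3441 → up 270.6726 (V=123.4884), down 210.5231 (V=63.3389). Price 102.2351; hedge Δ=1.0000, bond B=-129.1090.
  t=1,j=0: stock 153.7900 → up 179.9343 (V=51.0178), down 139.9489 (V=14.3226). Price 41.0384; hedge Δ=0.9177, bond B=-100.0970.
  t=1,j=1: stock 197.7300 → up 231.3441 (V=102.2351), down 179.9343 (V=51.0178). Price 84.4960; hedge Δ=0.9963, bond B=-112.4938.
  t=0,j=0: stock 169.0000 → up 197.7300 (V=84.4960), down 153.7900 (V=41.0384). Price 69.7208; hedge Δ=0.9890, bond B=-97.4240.
Each (Δ,B) replicates both successor values, so the strategy is self-financing and V0 is arbitrage-free.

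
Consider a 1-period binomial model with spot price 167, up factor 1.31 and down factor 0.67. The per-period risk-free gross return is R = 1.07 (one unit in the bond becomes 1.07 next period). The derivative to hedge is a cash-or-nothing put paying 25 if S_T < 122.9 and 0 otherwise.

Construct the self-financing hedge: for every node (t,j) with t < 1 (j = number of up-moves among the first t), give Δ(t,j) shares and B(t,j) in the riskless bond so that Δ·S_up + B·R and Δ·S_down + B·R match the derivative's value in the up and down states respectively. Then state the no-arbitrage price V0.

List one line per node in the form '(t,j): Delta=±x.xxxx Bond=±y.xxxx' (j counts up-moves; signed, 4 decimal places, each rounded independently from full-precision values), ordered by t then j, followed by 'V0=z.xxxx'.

Since d<R<u, set p* = (R−d)/(u−d) = 0.6250; price each node as the discounted p*-expectation of its children.
At expiry t=1: V(1,0)=25.0000, V(1,1)=0.0000
Node (0,0) S=167.0000: V=(p*·0.0000+(1−p*)·25.0000)/1.07=8.7617; Δ=(0.0000−25.0000)/(218.7700−111.8900)=-0.2339; B=V−Δ·S=47.8242
Each (Δ,B) replicates both successor values, so the strategy is self-financing and V0 is arbitrage-free.

(0,0): Delta=-0.2339 Bond=47.8242
V0=8.7617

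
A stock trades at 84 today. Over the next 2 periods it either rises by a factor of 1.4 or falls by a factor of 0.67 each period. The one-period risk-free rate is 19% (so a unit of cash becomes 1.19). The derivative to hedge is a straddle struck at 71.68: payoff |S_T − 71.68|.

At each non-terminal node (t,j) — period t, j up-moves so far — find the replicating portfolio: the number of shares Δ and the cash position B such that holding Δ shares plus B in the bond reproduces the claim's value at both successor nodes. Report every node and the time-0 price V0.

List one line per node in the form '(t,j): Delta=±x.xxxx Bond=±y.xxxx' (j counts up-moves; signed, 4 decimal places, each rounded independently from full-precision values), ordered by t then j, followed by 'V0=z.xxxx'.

(0,0): Delta=0.7321 Bond=-24.1473
(1,0): Delta=-0.6538 Bond=49.2648
(1,1): Delta=1.0000 Bond=-60.2353
V0=37.3527

Since d<R<u, set p* = (R−d)/(u−d) = 0.7123; price each node as the discounted p*-expectation of its children.
Terminal values V(2,·): V(2,0)=33.9724, V(2,1)=7.1120, V(2,2)=92.9600
(1,0): S=56.2800. Δ = (V_up−V_dn)/(S_up−S_dn) = (7.1120−33.9724)/(78.7920−37.7076) = -0.6538. V = [p*·7.1120 + (1−p*)·33.9724]/1.19 = 12.4697. B = V − Δ·S = 49.2648.
(1,1): S=117.6000. Δ = (V_up−V_dn)/(S_up−S_dn) = (92.9600−7.1120)/(164.6400−78.7920) = 1.0000. V = [p*·92.9600 + (1−p*)·7.1120]/1.19 = 57.3647. B = V − Δ·S = -60.2353.
(0,0): S=84.0000. Δ = (V_up−V_dn)/(S_up−S_dn) = (57.3647−12.4697)/(117.6000−56.2800) = 0.7321. V = [p*·57.3647 + (1−p*)·12.4697]/1.19 = 37.3527. B = V − Δ·S = -24.1473.
Root portfolio cost Δ·84+B reproduces V0=37.3527.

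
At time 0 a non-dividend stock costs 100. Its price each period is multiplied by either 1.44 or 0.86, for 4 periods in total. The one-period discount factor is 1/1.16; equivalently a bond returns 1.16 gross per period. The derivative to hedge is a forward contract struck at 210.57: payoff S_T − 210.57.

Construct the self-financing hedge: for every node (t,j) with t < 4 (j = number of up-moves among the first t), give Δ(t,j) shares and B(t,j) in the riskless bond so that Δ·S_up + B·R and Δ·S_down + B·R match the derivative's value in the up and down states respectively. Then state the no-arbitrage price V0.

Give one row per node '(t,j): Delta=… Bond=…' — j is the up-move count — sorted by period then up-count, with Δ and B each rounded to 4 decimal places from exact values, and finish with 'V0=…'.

The replicating-portfolio and risk-neutral prices coincide; use p* = (1.16−0.86)/(1.44−0.86) = 0.5172 for the latter.
Payoff layer (t=4): V(4,0)=-155.8692, V(4,1)=-118.9779, V(4,2)=-57.2065, V(4,3)=46.2246, V(4,4)=219.4117
Node (3,0) S=63.6056: V=(p*·-118.9779+(1−p*)·-155.8692)/1.16=-117.9203; Δ=(-118.9779−-155.8692)/(91.5921−54.7008)=1.0000; B=V−Δ·S=-181.5259
Node (3,1) S=106.5024: V=(p*·-57.2065+(1−p*)·-118.9779)/1.16=-75.0235; Δ=(-57.2065−-118.9779)/(153.3635−91.5921)=1.0000; B=V−Δ·S=-181.5259
Node (3,2) S=178.3296: V=(p*·46.2246+(1−p*)·-57.2065)/1.16=-3.1963; Δ=(46.2246−-57.2065)/(256.7946−153.3635)=1.0000; B=V−Δ·S=-181.5259
Node (3,3) S=298.5984: V=(p*·219.4117+(1−p*)·46.2246)/1.16=117.0725; Δ=(219.4117−46.2246)/(429.9817−256.7946)=1.0000; B=V−Δ·S=-181.5259
Node (2,0) S=73.9600: V=(p*·-75.0235+(1−p*)·-117.9203)/1.16=-82.5278; Δ=(-75.0235−-117.9203)/(106.5024−63.6056)=1.0000; B=V−Δ·S=-156.4878
Node (2,1) S=123.8400: V=(p*·-3.1963+(1−p*)·-75.0235)/1.16=-32.6478; Δ=(-3.1963−-75.0235)/(178.3296−106.5024)=1.0000; B=V−Δ·S=-156.4878
Node (2,2) S=207.3600: V=(p*·117.0725+(1−p*)·-3.1963)/1.16=50.8722; Δ=(117.0725−-3.1963)/(298.5984−178.3296)=1.0000; B=V−Δ·S=-156.4878
Node (1,0) S=86.0000: V=(p*·-32.6478+(1−p*)·-82.5278)/1.16=-48.9033; Δ=(-32.6478−-82.5278)/(123.8400−73.9600)=1.0000; B=V−Δ·S=-134.9033
Node (1,1) S=144.0000: V=(p*·50.8722+(1−p*)·-32.6478)/1.16=9.0967; Δ=(50.8722−-32.6478)/(207.3600−123.8400)=1.0000; B=V−Δ·S=-134.9033
Node (0,0) S=100.0000: V=(p*·9.0967+(1−p*)·-48.9033)/1.16=-16.2959; Δ=(9.0967−-48.9033)/(144.0000−86.0000)=1.0000; B=V−Δ·S=-116.2959
The time-0 hedge costs -16.2959, which is the no-arbitrage price.

(0,0): Delta=1.0000 Bond=-116.2959
(1,0): Delta=1.0000 Bond=-134.9033
(1,1): Delta=1.0000 Bond=-134.9033
(2,0): Delta=1.0000 Bond=-156.4878
(2,1): Delta=1.0000 Bond=-156.4878
(2,2): Delta=1.0000 Bond=-156.4878
(3,0): Delta=1.0000 Bond=-181.5259
(3,1): Delta=1.0000 Bond=-181.5259
(3,2): Delta=1.0000 Bond=-181.5259
(3,3): Delta=1.0000 Bond=-181.5259
V0=-16.2959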